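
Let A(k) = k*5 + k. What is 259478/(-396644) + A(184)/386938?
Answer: -24991000847/38369159018 ≈ -0.65133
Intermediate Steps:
A(k) = 6*k (A(k) = 5*k + k = 6*k)
259478/(-396644) + A(184)/386938 = 259478/(-396644) + (6*184)/386938 = 259478*(-1/396644) + 1104*(1/386938) = -129739/198322 + 552/193469 = -24991000847/38369159018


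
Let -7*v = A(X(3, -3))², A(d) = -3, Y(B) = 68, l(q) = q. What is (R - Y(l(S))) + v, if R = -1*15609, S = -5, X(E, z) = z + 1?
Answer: -109748/7 ≈ -15678.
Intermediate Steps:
X(E, z) = 1 + z
R = -15609
v = -9/7 (v = -⅐*(-3)² = -⅐*9 = -9/7 ≈ -1.2857)
(R - Y(l(S))) + v = (-15609 - 1*68) - 9/7 = (-15609 - 68) - 9/7 = -15677 - 9/7 = -109748/7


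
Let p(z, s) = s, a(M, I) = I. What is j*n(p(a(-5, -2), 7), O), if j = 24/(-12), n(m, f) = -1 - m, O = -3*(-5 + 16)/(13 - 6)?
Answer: 16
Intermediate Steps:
O = -33/7 (O = -3/(7/11) = -3/(7*(1/11)) = -3/7/11 = -3*11/7 = -33/7 ≈ -4.7143)
j = -2 (j = 24*(-1/12) = -2)
j*n(p(a(-5, -2), 7), O) = -2*(-1 - 1*7) = -2*(-1 - 7) = -2*(-8) = 16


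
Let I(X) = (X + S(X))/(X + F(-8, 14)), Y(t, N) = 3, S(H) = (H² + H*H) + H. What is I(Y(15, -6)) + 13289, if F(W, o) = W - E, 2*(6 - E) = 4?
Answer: 39859/3 ≈ 13286.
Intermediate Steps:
E = 4 (E = 6 - ½*4 = 6 - 2 = 4)
F(W, o) = -4 + W (F(W, o) = W - 1*4 = W - 4 = -4 + W)
S(H) = H + 2*H² (S(H) = (H² + H²) + H = 2*H² + H = H + 2*H²)
I(X) = (X + X*(1 + 2*X))/(-12 + X) (I(X) = (X + X*(1 + 2*X))/(X + (-4 - 8)) = (X + X*(1 + 2*X))/(X - 12) = (X + X*(1 + 2*X))/(-12 + X))
I(Y(15, -6)) + 13289 = 2*3*(1 + 3)/(-12 + 3) + 13289 = 2*3*4/(-9) + 13289 = 2*3*(-⅑)*4 + 13289 = -8/3 + 13289 = 39859/3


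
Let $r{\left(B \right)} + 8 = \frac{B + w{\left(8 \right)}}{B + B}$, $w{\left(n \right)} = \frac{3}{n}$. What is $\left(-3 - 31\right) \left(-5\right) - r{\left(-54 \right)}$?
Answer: $\frac{51121}{288} \approx 177.5$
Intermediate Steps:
$r{\left(B \right)} = -8 + \frac{\frac{3}{8} + B}{2 B}$ ($r{\left(B \right)} = -8 + \frac{B + \frac{3}{8}}{B + B} = -8 + \frac{B + 3 \cdot \frac{1}{8}}{2 B} = -8 + \left(B + \frac{3}{8}\right) \frac{1}{2 B} = -8 + \left(\frac{3}{8} + B\right) \frac{1}{2 B} = -8 + \frac{\frac{3}{8} + B}{2 B}$)
$\left(-3 - 31\right) \left(-5\right) - r{\left(-54 \right)} = \left(-3 - 31\right) \left(-5\right) - \frac{3 \left(1 - -2160\right)}{16 \left(-54\right)} = \left(-34\right) \left(-5\right) - \frac{3}{16} \left(- \frac{1}{54}\right) \left(1 + 2160\right) = 170 - \frac{3}{16} \left(- \frac{1}{54}\right) 2161 = 170 - - \frac{2161}{288} = 170 + \frac{2161}{288} = \frac{51121}{288}$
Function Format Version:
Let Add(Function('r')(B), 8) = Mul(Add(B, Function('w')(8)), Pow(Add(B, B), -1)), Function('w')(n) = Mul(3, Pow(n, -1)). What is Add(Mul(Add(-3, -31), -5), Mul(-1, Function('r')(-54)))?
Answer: Rational(51121, 288) ≈ 177.50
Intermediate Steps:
Function('r')(B) = Add(-8, Mul(Rational(1, 2), Pow(B, -1), Add(Rational(3, 8), B))) (Function('r')(B) = Add(-8, Mul(Add(B, Mul(3, Pow(8, -1))), Pow(Add(B, B), -1))) = Add(-8, Mul(Add(B, Mul(3, Rational(1, 8))), Pow(Mul(2, B), -1))) = Add(-8, Mul(Add(B, Rational(3, 8)), Mul(Rational(1, 2), Pow(B, -1)))) = Add(-8, Mul(Add(Rational(3, 8), B), Mul(Rational(1, 2), Pow(B, -1)))) = Add(-8, Mul(Rational(1, 2), Pow(B, -1), Add(Rational(3, 8), B))))
Add(Mul(Add(-3, -31), -5), Mul(-1, Function('r')(-54))) = Add(Mul(Add(-3, -31), -5), Mul(-1, Mul(Rational(3, 16), Pow(-54, -1), Add(1, Mul(-40, -54))))) = Add(Mul(-34, -5), Mul(-1, Mul(Rational(3, 16), Rational(-1, 54), Add(1, 2160)))) = Add(170, Mul(-1, Mul(Rational(3, 16), Rational(-1, 54), 2161))) = Add(170, Mul(-1, Rational(-2161, 288))) = Add(170, Rational(2161, 288)) = Rational(51121, 288)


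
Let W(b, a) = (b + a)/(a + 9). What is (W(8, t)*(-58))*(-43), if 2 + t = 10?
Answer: 39904/17 ≈ 2347.3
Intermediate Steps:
t = 8 (t = -2 + 10 = 8)
W(b, a) = (a + b)/(9 + a)
(W(8, t)*(-58))*(-43) = (((8 + 8)/(9 + 8))*(-58))*(-43) = ((16/17)*(-58))*(-43) = -928/17*(-43) = 39904/17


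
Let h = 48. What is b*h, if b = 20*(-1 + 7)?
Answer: 5760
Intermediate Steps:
b = 120 (b = 20*6 = 120)
b*h = 120*48 = 5760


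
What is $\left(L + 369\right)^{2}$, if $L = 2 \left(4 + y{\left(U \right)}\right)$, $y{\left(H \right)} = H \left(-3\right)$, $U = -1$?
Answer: $146689$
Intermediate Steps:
$y{\left(H \right)} = - 3 H$
$L = 14$ ($L = 2 \left(4 - -3\right) = 2 \left(4 + 3\right) = 2 \cdot 7 = 14$)
$\left(L + 369\right)^{2} = \left(14 + 369\right)^{2} = 383^{2} = 146689$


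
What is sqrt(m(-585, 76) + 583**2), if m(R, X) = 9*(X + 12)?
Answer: sqrt(340681) ≈ 583.68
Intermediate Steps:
m(R, X) = 108 + 9*X (m(R, X) = 9*(12 + X) = 108 + 9*X)
sqrt(m(-585, 76) + 583**2) = sqrt((108 + 9*76) + 583**2) = sqrt((108 + 684) + 339889) = sqrt(792 + 339889) = sqrt(340681)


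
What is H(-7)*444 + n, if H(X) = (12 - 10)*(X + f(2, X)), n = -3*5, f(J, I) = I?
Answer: -12447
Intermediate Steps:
n = -15
H(X) = 4*X (H(X) = (12 - 10)*(X + X) = 2*(2*X) = 4*X)
H(-7)*444 + n = (4*(-7))*444 - 15 = -28*444 - 15 = -12432 - 15 = -12447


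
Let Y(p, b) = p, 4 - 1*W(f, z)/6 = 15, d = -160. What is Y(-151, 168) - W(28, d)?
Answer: -85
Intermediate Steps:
W(f, z) = -66 (W(f, z) = 24 - 6*15 = 24 - 90 = -66)
Y(-151, 168) - W(28, d) = -151 - 1*(-66) = -151 + 66 = -85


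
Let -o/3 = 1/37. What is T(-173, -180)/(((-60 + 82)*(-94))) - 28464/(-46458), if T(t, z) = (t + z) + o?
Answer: 116036614/148115847 ≈ 0.78342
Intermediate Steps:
o = -3/37 ≈ -0.081081
T(t, z) = -3/37 + t + z (T(t, z) = (t + z) - 3/37 = -3/37 + t + z)
T(-173, -180)/(((-60 + 82)*(-94))) - 28464/(-46458) = (-3/37 - 173 - 180)/(((-60 + 82)*(-94))) - 28464/(-46458) = -13064/(37*(22*(-94))) - 28464*(-1/46458) = -13064/37/(-2068) + 4744/7743 = -13064/37*(-1/2068) + 4744/7743 = 3266/19129 + 4744/7743 = 116036614/148115847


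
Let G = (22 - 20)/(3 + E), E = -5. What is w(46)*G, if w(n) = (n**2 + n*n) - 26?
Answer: -4206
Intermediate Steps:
w(n) = -26 + 2*n**2 (w(n) = (n**2 + n**2) - 26 = 2*n**2 - 26 = -26 + 2*n**2)
G = -1 (G = (22 - 20)/(3 - 5) = 2/(-2) = 2*(-1/2) = -1)
w(46)*G = (-26 + 2*46**2)*(-1) = (-26 + 2*2116)*(-1) = (-26 + 4232)*(-1) = 4206*(-1) = -4206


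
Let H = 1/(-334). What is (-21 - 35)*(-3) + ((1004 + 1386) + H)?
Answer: 854371/334 ≈ 2558.0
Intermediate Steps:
H = -1/334 ≈ -0.0029940
(-21 - 35)*(-3) + ((1004 + 1386) + H) = (-21 - 35)*(-3) + ((1004 + 1386) - 1/334) = -56*(-3) + (2390 - 1/334) = 168 + 798259/334 = 854371/334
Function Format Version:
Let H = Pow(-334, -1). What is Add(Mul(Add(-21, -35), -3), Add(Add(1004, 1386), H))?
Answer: Rational(854371, 334) ≈ 2558.0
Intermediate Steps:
H = Rational(-1, 334) ≈ -0.0029940
Add(Mul(Add(-21, -35), -3), Add(Add(1004, 1386), H)) = Add(Mul(Add(-21, -35), -3), Add(Add(1004, 1386), Rational(-1, 334))) = Add(Mul(-56, -3), Add(2390, Rational(-1, 334))) = Add(168, Rational(798259, 334)) = Rational(854371, 334)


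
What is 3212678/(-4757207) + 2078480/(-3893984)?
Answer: -199981038701/165397213774 ≈ -1.2091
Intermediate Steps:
3212678/(-4757207) + 2078480/(-3893984) = 3212678*(-1/4757207) + 2078480*(-1/3893984) = -458954/679601 - 129905/243374 = -199981038701/165397213774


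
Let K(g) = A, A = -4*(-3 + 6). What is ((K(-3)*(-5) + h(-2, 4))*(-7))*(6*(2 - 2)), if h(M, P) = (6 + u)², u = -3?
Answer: 0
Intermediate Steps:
A = -12 (A = -4*3 = -12)
K(g) = -12
h(M, P) = 9 (h(M, P) = (6 - 3)² = 3² = 9)
((K(-3)*(-5) + h(-2, 4))*(-7))*(6*(2 - 2)) = ((-12*(-5) + 9)*(-7))*(6*(2 - 2)) = ((60 + 9)*(-7))*(6*0) = (69*(-7))*0 = -483*0 = 0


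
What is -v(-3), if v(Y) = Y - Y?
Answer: 0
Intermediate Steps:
v(Y) = 0
-v(-3) = -1*0 = 0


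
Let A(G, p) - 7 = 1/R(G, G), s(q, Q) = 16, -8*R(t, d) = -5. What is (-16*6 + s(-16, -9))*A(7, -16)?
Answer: -688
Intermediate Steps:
R(t, d) = 5/8 (R(t, d) = -⅛*(-5) = 5/8)
A(G, p) = 43/5 (A(G, p) = 7 + 1/(5/8) = 7 + 8/5 = 43/5)
(-16*6 + s(-16, -9))*A(7, -16) = (-16*6 + 16)*(43/5) = (-96 + 16)*(43/5) = -80*43/5 = -688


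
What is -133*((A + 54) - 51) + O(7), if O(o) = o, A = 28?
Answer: -4116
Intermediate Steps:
-133*((A + 54) - 51) + O(7) = -133*((28 + 54) - 51) + 7 = -133*(82 - 51) + 7 = -133*31 + 7 = -4123 + 7 = -4116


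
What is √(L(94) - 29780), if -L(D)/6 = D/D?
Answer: I*√29786 ≈ 172.59*I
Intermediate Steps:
L(D) = -6 (L(D) = -6*D/D = -6*1 = -6)
√(L(94) - 29780) = √(-6 - 29780) = √(-29786) = I*√29786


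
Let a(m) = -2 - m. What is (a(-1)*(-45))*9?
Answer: 405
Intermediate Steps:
(a(-1)*(-45))*9 = ((-2 - 1*(-1))*(-45))*9 = ((-2 + 1)*(-45))*9 = -1*(-45)*9 = 45*9 = 405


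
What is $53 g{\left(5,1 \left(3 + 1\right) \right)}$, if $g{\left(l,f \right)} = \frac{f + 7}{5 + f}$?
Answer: $\frac{583}{9} \approx 64.778$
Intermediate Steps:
$g{\left(l,f \right)} = \frac{7 + f}{5 + f}$
$53 g{\left(5,1 \left(3 + 1\right) \right)} = 53 \frac{7 + 1 \left(3 + 1\right)}{5 + 1 \left(3 + 1\right)} = 53 \frac{7 + 1 \cdot 4}{5 + 1 \cdot 4} = 53 \frac{7 + 4}{5 + 4} = 53 \cdot \frac{1}{9} \cdot 11 = 53 \cdot \frac{11}{9} = \frac{583}{9}$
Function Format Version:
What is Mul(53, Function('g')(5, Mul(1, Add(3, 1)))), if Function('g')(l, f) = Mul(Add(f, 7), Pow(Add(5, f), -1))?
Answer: Rational(583, 9) ≈ 64.778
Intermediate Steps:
Function('g')(l, f) = Mul(Pow(Add(5, f), -1), Add(7, f)) (Function('g')(l, f) = Mul(Add(7, f), Pow(Add(5, f), -1)) = Mul(Pow(Add(5, f), -1), Add(7, f)))
Mul(53, Function('g')(5, Mul(1, Add(3, 1)))) = Mul(53, Mul(Pow(Add(5, Mul(1, Add(3, 1))), -1), Add(7, Mul(1, Add(3, 1))))) = Mul(53, Mul(Pow(Add(5, Mul(1, 4)), -1), Add(7, Mul(1, 4)))) = Mul(53, Mul(Pow(Add(5, 4), -1), Add(7, 4))) = Mul(53, Mul(Pow(9, -1), 11)) = Mul(53, Mul(Rational(1, 9), 11)) = Mul(53, Rational(11, 9)) = Rational(583, 9)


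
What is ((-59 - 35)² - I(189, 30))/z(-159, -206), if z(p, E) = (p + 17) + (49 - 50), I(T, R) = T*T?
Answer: 26885/143 ≈ 188.01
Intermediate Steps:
I(T, R) = T²
z(p, E) = 16 + p (z(p, E) = (17 + p) - 1 = 16 + p)
((-59 - 35)² - I(189, 30))/z(-159, -206) = ((-59 - 35)² - 1*189²)/(16 - 159) = ((-94)² - 1*35721)/(-143) = (8836 - 35721)*(-1/143) = -26885*(-1/143) = 26885/143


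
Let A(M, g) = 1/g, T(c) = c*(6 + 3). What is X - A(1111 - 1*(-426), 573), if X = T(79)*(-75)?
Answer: -30555226/573 ≈ -53325.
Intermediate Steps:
T(c) = 9*c (T(c) = c*9 = 9*c)
X = -53325 (X = (9*79)*(-75) = 711*(-75) = -53325)
X - A(1111 - 1*(-426), 573) = -53325 - 1/573 = -30555226/573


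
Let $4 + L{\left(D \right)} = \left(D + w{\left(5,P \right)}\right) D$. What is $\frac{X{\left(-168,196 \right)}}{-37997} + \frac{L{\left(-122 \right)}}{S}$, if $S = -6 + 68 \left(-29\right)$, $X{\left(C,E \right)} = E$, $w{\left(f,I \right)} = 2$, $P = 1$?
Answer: $- \frac{278255890}{37579033} \approx -7.4045$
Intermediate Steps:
$S = -1978$ ($S = -6 - 1972 = -1978$)
$L{\left(D \right)} = -4 + D \left(2 + D\right)$ ($L{\left(D \right)} = -4 + \left(D + 2\right) D = -4 + \left(2 + D\right) D = -4 + D \left(2 + D\right)$)
$\frac{X{\left(-168,196 \right)}}{-37997} + \frac{L{\left(-122 \right)}}{S} = \frac{196}{-37997} + \frac{-4 + \left(-122\right)^{2} + 2 \left(-122\right)}{-1978} = 196 \left(- \frac{1}{37997}\right) + \left(-4 + 14884 - 244\right) \left(- \frac{1}{1978}\right) = - \frac{196}{37997} + 14636 \left(- \frac{1}{1978}\right) = - \frac{196}{37997} - \frac{7318}{989} = - \frac{278255890}{37579033}$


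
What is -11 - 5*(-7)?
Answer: 24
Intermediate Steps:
-11 - 5*(-7) = -11 + 35 = 24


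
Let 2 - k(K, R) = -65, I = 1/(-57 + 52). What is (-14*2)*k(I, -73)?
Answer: -1876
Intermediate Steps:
I = -⅕ (I = 1/(-5) = -⅕ ≈ -0.20000)
k(K, R) = 67 (k(K, R) = 2 - 1*(-65) = 2 + 65 = 67)
(-14*2)*k(I, -73) = -14*2*67 = -28*67 = -1876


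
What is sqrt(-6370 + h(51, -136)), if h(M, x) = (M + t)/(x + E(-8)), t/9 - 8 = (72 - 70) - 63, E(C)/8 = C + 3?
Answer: I*sqrt(12327634)/44 ≈ 79.797*I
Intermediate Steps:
E(C) = 24 + 8*C (E(C) = 8*(C + 3) = 8*(3 + C) = 24 + 8*C)
t = -477 (t = 72 + 9*((72 - 70) - 63) = 72 + 9*(2 - 63) = 72 + 9*(-61) = 72 - 549 = -477)
h(M, x) = (-477 + M)/(-40 + x) (h(M, x) = (M - 477)/(x + (24 + 8*(-8))) = (-477 + M)/(x + (24 - 64)) = (-477 + M)/(x - 40) = (-477 + M)/(-40 + x))
sqrt(-6370 + h(51, -136)) = sqrt(-6370 + (-477 + 51)/(-40 - 136)) = sqrt(-6370 - 426/(-176)) = sqrt(-6370 - 1/176*(-426)) = sqrt(-6370 + 213/88) = sqrt(-560347/88) = I*sqrt(12327634)/44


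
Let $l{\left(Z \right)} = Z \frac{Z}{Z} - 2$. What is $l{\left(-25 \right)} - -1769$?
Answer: $1742$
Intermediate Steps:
$l{\left(Z \right)} = -2 + Z$ ($l{\left(Z \right)} = Z 1 - 2 = Z - 2 = -2 + Z$)
$l{\left(-25 \right)} - -1769 = \left(-2 - 25\right) - -1769 = -27 + 1769 = 1742$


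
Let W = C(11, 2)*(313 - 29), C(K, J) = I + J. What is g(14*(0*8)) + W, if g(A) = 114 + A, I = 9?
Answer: 3238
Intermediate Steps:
C(K, J) = 9 + J
W = 3124 (W = (9 + 2)*(313 - 29) = 11*284 = 3124)
g(14*(0*8)) + W = (114 + 14*(0*8)) + 3124 = (114 + 14*0) + 3124 = (114 + 0) + 3124 = 114 + 3124 = 3238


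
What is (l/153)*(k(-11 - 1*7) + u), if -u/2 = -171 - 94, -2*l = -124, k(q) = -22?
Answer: 31496/153 ≈ 205.86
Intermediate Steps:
l = 62 (l = -½*(-124) = 62)
u = 530 (u = -2*(-171 - 94) = -2*(-265) = 530)
(l/153)*(k(-11 - 1*7) + u) = (62/153)*(-22 + 530) = (62*(1/153))*508 = (62/153)*508 = 31496/153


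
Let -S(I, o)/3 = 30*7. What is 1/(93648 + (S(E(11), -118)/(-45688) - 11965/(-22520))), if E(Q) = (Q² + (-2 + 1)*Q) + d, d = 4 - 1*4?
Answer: 25722344/2408860092025 ≈ 1.0678e-5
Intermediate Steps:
d = 0 (d = 4 - 4 = 0)
E(Q) = Q² - Q (E(Q) = (Q² + (-2 + 1)*Q) + 0 = (Q² - Q) + 0 = Q² - Q)
S(I, o) = -630 (S(I, o) = -90*7 = -3*210 = -630)
1/(93648 + (S(E(11), -118)/(-45688) - 11965/(-22520))) = 1/(93648 + (-630/(-45688) - 11965/(-22520))) = 1/(93648 + (-630*(-1/45688) - 11965*(-1/22520))) = 1/(93648 + (315/22844 + 2393/4504)) = 1/(93648 + 14021113/25722344) = 1/(2408860092025/25722344) = 25722344/2408860092025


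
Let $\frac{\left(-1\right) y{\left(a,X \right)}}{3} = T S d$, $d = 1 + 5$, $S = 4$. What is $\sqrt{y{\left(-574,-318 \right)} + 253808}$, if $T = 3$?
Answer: $2 \sqrt{63398} \approx 503.58$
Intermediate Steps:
$d = 6$
$y{\left(a,X \right)} = -216$ ($y{\left(a,X \right)} = - 3 \cdot 3 \cdot 4 \cdot 6 = - 3 \cdot 12 \cdot 6 = \left(-3\right) 72 = -216$)
$\sqrt{y{\left(-574,-318 \right)} + 253808} = \sqrt{-216 + 253808} = \sqrt{253592} = 2 \sqrt{63398}$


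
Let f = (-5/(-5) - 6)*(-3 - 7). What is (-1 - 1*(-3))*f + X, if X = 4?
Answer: 104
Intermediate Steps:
f = 50 (f = (-5*(-⅕) - 6)*(-10) = (1 - 6)*(-10) = -5*(-10) = 50)
(-1 - 1*(-3))*f + X = (-1 - 1*(-3))*50 + 4 = (-1 + 3)*50 + 4 = 2*50 + 4 = 100 + 4 = 104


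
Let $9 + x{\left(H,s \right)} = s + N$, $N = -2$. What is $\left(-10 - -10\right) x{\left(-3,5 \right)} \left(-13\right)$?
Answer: $0$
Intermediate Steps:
$x{\left(H,s \right)} = -11 + s$ ($x{\left(H,s \right)} = -9 + \left(s - 2\right) = -9 + \left(-2 + s\right) = -11 + s$)
$\left(-10 - -10\right) x{\left(-3,5 \right)} \left(-13\right) = \left(-10 - -10\right) \left(-11 + 5\right) \left(-13\right) = \left(-10 + 10\right) \left(-6\right) \left(-13\right) = 0 \left(-6\right) \left(-13\right) = 0 \left(-13\right) = 0$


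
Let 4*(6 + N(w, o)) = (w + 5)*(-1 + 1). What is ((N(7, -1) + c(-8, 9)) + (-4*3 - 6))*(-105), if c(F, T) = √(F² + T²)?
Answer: 2520 - 105*√145 ≈ 1255.6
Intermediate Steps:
N(w, o) = -6 (N(w, o) = -6 + ((w + 5)*(-1 + 1))/4 = -6 + ((5 + w)*0)/4 = -6 + (¼)*0 = -6 + 0 = -6)
((N(7, -1) + c(-8, 9)) + (-4*3 - 6))*(-105) = ((-6 + √((-8)² + 9²)) + (-4*3 - 6))*(-105) = ((-6 + √(64 + 81)) + (-12 - 6))*(-105) = ((-6 + √145) - 18)*(-105) = (-24 + √145)*(-105) = 2520 - 105*√145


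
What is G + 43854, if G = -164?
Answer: 43690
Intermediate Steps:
G = -164 (G = -2*82 = -164)
G + 43854 = -164 + 43854 = 43690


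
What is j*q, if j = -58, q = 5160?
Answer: -299280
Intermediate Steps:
j*q = -58*5160 = -299280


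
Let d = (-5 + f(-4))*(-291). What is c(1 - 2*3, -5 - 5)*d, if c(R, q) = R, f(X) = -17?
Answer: -32010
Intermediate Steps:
d = 6402 (d = (-5 - 17)*(-291) = -22*(-291) = 6402)
c(1 - 2*3, -5 - 5)*d = (1 - 2*3)*6402 = (1 - 1*6)*6402 = (1 - 6)*6402 = -5*6402 = -32010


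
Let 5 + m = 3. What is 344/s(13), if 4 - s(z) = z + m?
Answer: -344/7 ≈ -49.143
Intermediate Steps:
m = -2 (m = -5 + 3 = -2)
s(z) = 6 - z (s(z) = 4 - (z - 2) = 4 - (-2 + z) = 4 + (2 - z) = 6 - z)
344/s(13) = 344/(6 - 1*13) = 344/(6 - 13) = 344/(-7) = 344*(-1/7) = -344/7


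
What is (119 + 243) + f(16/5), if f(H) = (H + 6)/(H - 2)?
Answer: 1109/3 ≈ 369.67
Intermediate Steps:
f(H) = (6 + H)/(-2 + H)
(119 + 243) + f(16/5) = (119 + 243) + (6 + 16/5)/(-2 + 16/5) = 362 + (6 + 16*(1/5))/(-2 + 16*(1/5)) = 362 + (6 + 16/5)/(-2 + 16/5) = 362 + (46/5)/(6/5) = 362 + (5/6)*(46/5) = 362 + 23/3 = 1109/3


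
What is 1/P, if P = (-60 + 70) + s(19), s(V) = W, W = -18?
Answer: -⅛ ≈ -0.12500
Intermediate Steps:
s(V) = -18
P = -8 (P = (-60 + 70) - 18 = 10 - 18 = -8)
1/P = 1/(-8) = -⅛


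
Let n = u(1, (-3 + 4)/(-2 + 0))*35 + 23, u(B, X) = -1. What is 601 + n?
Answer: 589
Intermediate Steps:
n = -12 (n = -1*35 + 23 = -35 + 23 = -12)
601 + n = 601 - 12 = 589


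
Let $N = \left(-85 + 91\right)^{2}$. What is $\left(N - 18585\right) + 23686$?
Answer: $5137$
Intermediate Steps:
$N = 36$ ($N = 6^{2} = 36$)
$\left(N - 18585\right) + 23686 = \left(36 - 18585\right) + 23686 = -18549 + 23686 = 5137$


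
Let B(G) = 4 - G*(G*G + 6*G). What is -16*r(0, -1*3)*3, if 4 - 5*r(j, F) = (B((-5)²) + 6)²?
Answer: 18000154608/5 ≈ 3.6000e+9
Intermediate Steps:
B(G) = 4 - G*(G² + 6*G)
r(j, F) = -375003221/5 (r(j, F) = ⅘ - ((4 - ((-5)²)³ - 6*((-5)²)²) + 6)²/5 = ⅘ - ((4 - 1*25³ - 6*25²) + 6)²/5 = ⅘ - ((4 - 1*15625 - 6*625) + 6)²/5 = ⅘ - ((4 - 15625 - 3750) + 6)²/5 = ⅘ - (-19371 + 6)²/5 = ⅘ - ⅕*(-19365)² = ⅘ - ⅕*375003225 = ⅘ - 75000645 = -375003221/5)
-16*r(0, -1*3)*3 = -(-6000051536)*3/5 = -16*(-1125009663/5) = 18000154608/5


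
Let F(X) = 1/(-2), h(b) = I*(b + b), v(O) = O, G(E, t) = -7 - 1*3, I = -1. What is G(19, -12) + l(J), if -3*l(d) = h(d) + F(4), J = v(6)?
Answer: -35/6 ≈ -5.8333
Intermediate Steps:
G(E, t) = -10 (G(E, t) = -7 - 3 = -10)
J = 6
h(b) = -2*b (h(b) = -(b + b) = -2*b)
F(X) = -½
l(d) = ⅙ + 2*d/3 (l(d) = -(-2*d - ½)/3 = -(-½ - 2*d)/3 = ⅙ + 2*d/3)
G(19, -12) + l(J) = -10 + (⅙ + (⅔)*6) = -10 + (⅙ + 4) = -10 + 25/6 = -35/6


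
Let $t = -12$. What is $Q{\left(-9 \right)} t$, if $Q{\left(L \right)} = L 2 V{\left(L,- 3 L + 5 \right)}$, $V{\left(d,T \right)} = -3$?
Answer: $-648$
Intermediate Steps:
$Q{\left(L \right)} = - 6 L$ ($Q{\left(L \right)} = L 2 \left(-3\right) = 2 L \left(-3\right) = - 6 L$)
$Q{\left(-9 \right)} t = \left(-6\right) \left(-9\right) \left(-12\right) = 54 \left(-12\right) = -648$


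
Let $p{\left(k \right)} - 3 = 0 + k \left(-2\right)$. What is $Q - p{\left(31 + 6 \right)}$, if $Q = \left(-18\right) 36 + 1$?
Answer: $-576$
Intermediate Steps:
$p{\left(k \right)} = 3 - 2 k$ ($p{\left(k \right)} = 3 + \left(0 + k \left(-2\right)\right) = 3 + \left(0 - 2 k\right) = 3 - 2 k$)
$Q = -647$ ($Q = -648 + 1 = -647$)
$Q - p{\left(31 + 6 \right)} = -647 - \left(3 - 2 \left(31 + 6\right)\right) = -647 - \left(3 - 74\right) = -647 - -71 = -647 + 71 = -576$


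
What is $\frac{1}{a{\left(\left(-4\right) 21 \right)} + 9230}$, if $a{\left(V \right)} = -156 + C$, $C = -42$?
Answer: $\frac{1}{9032} \approx 0.00011072$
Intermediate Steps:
$a{\left(V \right)} = -198$ ($a{\left(V \right)} = -156 - 42 = -198$)
$\frac{1}{a{\left(\left(-4\right) 21 \right)} + 9230} = \frac{1}{-198 + 9230} = \frac{1}{9032}$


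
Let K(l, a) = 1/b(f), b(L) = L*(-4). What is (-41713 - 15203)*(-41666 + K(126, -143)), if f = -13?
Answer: 30828992499/13 ≈ 2.3715e+9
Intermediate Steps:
b(L) = -4*L
K(l, a) = 1/52 (K(l, a) = 1/(-4*(-13)) = 1/52)
(-41713 - 15203)*(-41666 + K(126, -143)) = (-41713 - 15203)*(-41666 + 1/52) = -56916*(-2166631/52) = 30828992499/13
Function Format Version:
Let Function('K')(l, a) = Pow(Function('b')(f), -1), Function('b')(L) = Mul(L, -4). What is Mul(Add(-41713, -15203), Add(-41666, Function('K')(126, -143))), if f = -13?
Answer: Rational(30828992499, 13) ≈ 2.3715e+9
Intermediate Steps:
Function('b')(L) = Mul(-4, L)
Function('K')(l, a) = Rational(1, 52) (Function('K')(l, a) = Pow(Mul(-4, -13), -1) = Pow(52, -1) = Rational(1, 52))
Mul(Add(-41713, -15203), Add(-41666, Function('K')(126, -143))) = Mul(Add(-41713, -15203), Add(-41666, Rational(1, 52))) = Mul(-56916, Rational(-2166631, 52)) = Rational(30828992499, 13)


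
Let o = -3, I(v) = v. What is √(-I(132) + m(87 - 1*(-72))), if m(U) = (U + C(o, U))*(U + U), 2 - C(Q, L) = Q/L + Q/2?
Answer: √51549 ≈ 227.04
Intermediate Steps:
C(Q, L) = 2 - Q/2 - Q/L (C(Q, L) = 2 - (Q/L + Q/2) = 2 - (Q/2 + Q/L) = 2 + (-Q/2 - Q/L) = 2 - Q/2 - Q/L)
m(U) = 2*U*(7/2 + U + 3/U) (m(U) = (U + (2 - ½*(-3) - 1*(-3)/U))*(U + U) = (U + (2 + 3/2 + 3/U))*(2*U) = (U + (7/2 + 3/U))*(2*U) = (7/2 + U + 3/U)*(2*U) = 2*U*(7/2 + U + 3/U))
√(-I(132) + m(87 - 1*(-72))) = √(-1*132 + (6 + (87 - 1*(-72))*(7 + 2*(87 - 1*(-72))))) = √(-132 + (6 + (87 + 72)*(7 + 2*(87 + 72)))) = √(-132 + (6 + 159*(7 + 2*159))) = √(-132 + (6 + 159*(7 + 318))) = √(-132 + (6 + 159*325)) = √(-132 + (6 + 51675)) = √(-132 + 51681) = √51549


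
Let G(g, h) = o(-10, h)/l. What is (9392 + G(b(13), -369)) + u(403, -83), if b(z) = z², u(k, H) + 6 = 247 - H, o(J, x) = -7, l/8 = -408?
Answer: 31713031/3264 ≈ 9716.0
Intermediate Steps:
l = -3264 (l = 8*(-408) = -3264)
u(k, H) = 241 - H (u(k, H) = -6 + (247 - H) = 241 - H)
G(g, h) = 7/3264 (G(g, h) = -7/(-3264) = -7*(-1/3264) = 7/3264)
(9392 + G(b(13), -369)) + u(403, -83) = (9392 + 7/3264) + (241 - 1*(-83)) = 30655495/3264 + (241 + 83) = 30655495/3264 + 324 = 31713031/3264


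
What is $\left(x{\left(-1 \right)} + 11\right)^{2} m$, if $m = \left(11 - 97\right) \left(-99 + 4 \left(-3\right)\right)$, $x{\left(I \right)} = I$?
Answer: $954600$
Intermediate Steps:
$m = 9546$ ($m = - 86 \left(-99 - 12\right) = \left(-86\right) \left(-111\right) = 9546$)
$\left(x{\left(-1 \right)} + 11\right)^{2} m = \left(-1 + 11\right)^{2} \cdot 9546 = 10^{2} \cdot 9546 = 100 \cdot 9546 = 954600$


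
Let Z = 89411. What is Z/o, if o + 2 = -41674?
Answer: -89411/41676 ≈ -2.1454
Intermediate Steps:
o = -41676 (o = -2 - 41674 = -41676)
Z/o = 89411/(-41676) = 89411*(-1/41676) = -89411/41676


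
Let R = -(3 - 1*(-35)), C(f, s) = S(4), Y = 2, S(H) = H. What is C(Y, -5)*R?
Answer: -152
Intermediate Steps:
C(f, s) = 4
R = -38 (R = -(3 + 35) = -1*38 = -38)
C(Y, -5)*R = 4*(-38) = -152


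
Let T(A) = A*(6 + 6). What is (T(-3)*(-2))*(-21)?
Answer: -1512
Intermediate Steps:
T(A) = 12*A (T(A) = A*12 = 12*A)
(T(-3)*(-2))*(-21) = ((12*(-3))*(-2))*(-21) = -36*(-2)*(-21) = 72*(-21) = -1512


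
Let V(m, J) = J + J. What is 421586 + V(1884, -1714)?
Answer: 418158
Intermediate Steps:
V(m, J) = 2*J
421586 + V(1884, -1714) = 421586 + 2*(-1714) = 421586 - 3428 = 418158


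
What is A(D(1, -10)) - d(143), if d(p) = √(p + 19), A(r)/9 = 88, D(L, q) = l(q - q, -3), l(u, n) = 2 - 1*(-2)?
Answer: 792 - 9*√2 ≈ 779.27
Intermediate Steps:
l(u, n) = 4 (l(u, n) = 2 + 2 = 4)
D(L, q) = 4
A(r) = 792 (A(r) = 9*88 = 792)
d(p) = √(19 + p)
A(D(1, -10)) - d(143) = 792 - √(19 + 143) = 792 - √162 = 792 - 9*√2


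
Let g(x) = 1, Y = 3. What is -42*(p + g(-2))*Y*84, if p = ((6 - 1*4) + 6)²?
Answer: -687960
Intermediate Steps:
p = 64 (p = ((6 - 4) + 6)² = (2 + 6)² = 8² = 64)
-42*(p + g(-2))*Y*84 = -42*(64 + 1)*3*84 = -2730*3*84 = -42*195*84 = -8190*84 = -687960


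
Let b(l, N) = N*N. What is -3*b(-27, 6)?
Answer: -108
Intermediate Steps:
b(l, N) = N²
-3*b(-27, 6) = -3*6² = -3*36 = -108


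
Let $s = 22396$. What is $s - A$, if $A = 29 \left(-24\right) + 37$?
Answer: $23055$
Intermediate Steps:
$A = -659$ ($A = -696 + 37 = -659$)
$s - A = 22396 - -659 = 22396 + 659 = 23055$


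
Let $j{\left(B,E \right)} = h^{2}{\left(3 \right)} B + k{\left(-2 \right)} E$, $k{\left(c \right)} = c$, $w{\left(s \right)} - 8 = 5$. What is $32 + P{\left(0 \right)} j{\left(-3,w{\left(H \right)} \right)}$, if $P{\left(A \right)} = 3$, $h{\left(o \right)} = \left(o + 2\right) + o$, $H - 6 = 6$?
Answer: $-622$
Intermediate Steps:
$H = 12$ ($H = 6 + 6 = 12$)
$w{\left(s \right)} = 13$ ($w{\left(s \right)} = 8 + 5 = 13$)
$h{\left(o \right)} = 2 + 2 o$ ($h{\left(o \right)} = \left(2 + o\right) + o = 2 + 2 o$)
$j{\left(B,E \right)} = - 2 E + 64 B$ ($j{\left(B,E \right)} = \left(2 + 2 \cdot 3\right)^{2} B - 2 E = \left(2 + 6\right)^{2} B - 2 E = 8^{2} B - 2 E = 64 B - 2 E = - 2 E + 64 B$)
$32 + P{\left(0 \right)} j{\left(-3,w{\left(H \right)} \right)} = 32 + 3 \left(\left(-2\right) 13 + 64 \left(-3\right)\right) = 32 + 3 \left(-26 - 192\right) = 32 + 3 \left(-218\right) = 32 - 654 = -622$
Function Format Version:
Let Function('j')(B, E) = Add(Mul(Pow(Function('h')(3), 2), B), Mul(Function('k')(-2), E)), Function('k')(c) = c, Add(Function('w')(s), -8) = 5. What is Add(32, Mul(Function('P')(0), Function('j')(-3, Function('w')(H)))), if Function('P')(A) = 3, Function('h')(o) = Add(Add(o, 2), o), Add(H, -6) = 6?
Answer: -622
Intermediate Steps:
H = 12 (H = Add(6, 6) = 12)
Function('w')(s) = 13 (Function('w')(s) = Add(8, 5) = 13)
Function('h')(o) = Add(2, Mul(2, o)) (Function('h')(o) = Add(Add(2, o), o) = Add(2, Mul(2, o)))
Function('j')(B, E) = Add(Mul(-2, E), Mul(64, B)) (Function('j')(B, E) = Add(Mul(Pow(Add(2, Mul(2, 3)), 2), B), Mul(-2, E)) = Add(Mul(Pow(Add(2, 6), 2), B), Mul(-2, E)) = Add(Mul(Pow(8, 2), B), Mul(-2, E)) = Add(Mul(64, B), Mul(-2, E)) = Add(Mul(-2, E), Mul(64, B)))
Add(32, Mul(Function('P')(0), Function('j')(-3, Function('w')(H)))) = Add(32, Mul(3, Add(Mul(-2, 13), Mul(64, -3)))) = Add(32, Mul(3, Add(-26, -192))) = Add(32, Mul(3, -218)) = Add(32, -654) = -622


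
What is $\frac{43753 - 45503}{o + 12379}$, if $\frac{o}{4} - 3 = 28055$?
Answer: $- \frac{1750}{124611} \approx -0.014044$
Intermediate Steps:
$o = 112232$ ($o = 12 + 4 \cdot 28055 = 12 + 112220 = 112232$)
$\frac{43753 - 45503}{o + 12379} = \frac{43753 - 45503}{112232 + 12379} = - \frac{1750}{124611}$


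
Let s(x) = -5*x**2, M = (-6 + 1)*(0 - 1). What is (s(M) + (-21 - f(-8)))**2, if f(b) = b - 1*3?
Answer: 18225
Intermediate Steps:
M = 5 (M = -5*(-1) = 5)
f(b) = -3 + b (f(b) = b - 3 = -3 + b)
(s(M) + (-21 - f(-8)))**2 = (-5*5**2 + (-21 - (-3 - 8)))**2 = (-5*25 + (-21 - 1*(-11)))**2 = (-125 + (-21 + 11))**2 = (-125 - 10)**2 = (-135)**2 = 18225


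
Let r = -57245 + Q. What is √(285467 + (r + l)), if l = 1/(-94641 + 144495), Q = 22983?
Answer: √624350261735634/49854 ≈ 501.20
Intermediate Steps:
r = -34262 (r = -57245 + 22983 = -34262)
l = 1/49854 ≈ 2.0059e-5
√(285467 + (r + l)) = √(285467 + (-34262 + 1/49854)) = √(285467 - 1708097747/49854) = √(12523574071/49854) = √624350261735634/49854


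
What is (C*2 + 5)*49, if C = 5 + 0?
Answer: 735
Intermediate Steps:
C = 5
(C*2 + 5)*49 = (5*2 + 5)*49 = (10 + 5)*49 = 15*49 = 735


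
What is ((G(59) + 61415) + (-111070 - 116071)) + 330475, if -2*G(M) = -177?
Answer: 329675/2 ≈ 1.6484e+5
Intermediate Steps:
G(M) = 177/2 (G(M) = -½*(-177) = 177/2)
((G(59) + 61415) + (-111070 - 116071)) + 330475 = ((177/2 + 61415) + (-111070 - 116071)) + 330475 = (123007/2 - 227141) + 330475 = -331275/2 + 330475 = 329675/2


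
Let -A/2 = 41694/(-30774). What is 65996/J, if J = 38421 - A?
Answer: 338493484/197047411 ≈ 1.7178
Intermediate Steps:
A = 13898/5129 (A = -83388/(-30774) = -83388*(-1)/30774 = -2*(-6949/5129) = 13898/5129 ≈ 2.7097)
J = 197047411/5129 (J = 38421 - 1*13898/5129 = 38421 - 13898/5129 = 197047411/5129 ≈ 38418.)
65996/J = 65996/(197047411/5129) = 65996*(5129/197047411) = 338493484/197047411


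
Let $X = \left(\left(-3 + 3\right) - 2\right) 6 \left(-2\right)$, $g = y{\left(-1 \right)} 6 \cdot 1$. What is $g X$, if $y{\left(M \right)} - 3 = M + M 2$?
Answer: $0$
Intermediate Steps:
$y{\left(M \right)} = 3 + 3 M$ ($y{\left(M \right)} = 3 + \left(M + M 2\right) = 3 + \left(M + 2 M\right) = 3 + 3 M$)
$g = 0$ ($g = \left(3 + 3 \left(-1\right)\right) 6 \cdot 1 = \left(3 - 3\right) 6 \cdot 1 = 0 \cdot 6 \cdot 1 = 0 \cdot 1 = 0$)
$X = 24$ ($X = \left(0 - 2\right) 6 \left(-2\right) = \left(-2\right) 6 \left(-2\right) = \left(-12\right) \left(-2\right) = 24$)
$g X = 0 \cdot 24 = 0$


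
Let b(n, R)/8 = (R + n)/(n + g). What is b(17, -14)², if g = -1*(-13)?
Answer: 16/25 ≈ 0.64000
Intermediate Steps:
g = 13
b(n, R) = 8*(R + n)/(13 + n) (b(n, R) = 8*((R + n)/(n + 13)) = 8*((R + n)/(13 + n)) = 8*(R + n)/(13 + n))
b(17, -14)² = (8*(-14 + 17)/(13 + 17))² = (8*3/30)² = (8*(1/30)*3)² = (⅘)² = 16/25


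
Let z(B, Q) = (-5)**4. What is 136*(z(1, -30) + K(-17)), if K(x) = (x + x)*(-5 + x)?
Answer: 186728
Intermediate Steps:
z(B, Q) = 625
K(x) = 2*x*(-5 + x) (K(x) = (2*x)*(-5 + x) = 2*x*(-5 + x))
136*(z(1, -30) + K(-17)) = 136*(625 + 2*(-17)*(-5 - 17)) = 136*(625 + 2*(-17)*(-22)) = 136*(625 + 748) = 136*1373 = 186728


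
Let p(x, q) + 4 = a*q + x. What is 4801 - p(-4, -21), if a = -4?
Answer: 4725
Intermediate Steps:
p(x, q) = -4 + x - 4*q (p(x, q) = -4 + (-4*q + x) = -4 + (x - 4*q) = -4 + x - 4*q)
4801 - p(-4, -21) = 4801 - (-4 - 4 - 4*(-21)) = 4801 - (-4 - 4 + 84) = 4801 - 1*76 = 4801 - 76 = 4725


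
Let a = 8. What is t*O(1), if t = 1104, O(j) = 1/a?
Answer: 138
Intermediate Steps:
O(j) = 1/8
t*O(1) = 1104*(1/8) = 138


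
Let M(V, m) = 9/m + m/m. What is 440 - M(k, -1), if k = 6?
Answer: 448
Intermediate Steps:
M(V, m) = 1 + 9/m (M(V, m) = 9/m + 1 = 1 + 9/m)
440 - M(k, -1) = 440 - (9 - 1)/(-1) = 440 - (-1)*8 = 440 - 1*(-8) = 440 + 8 = 448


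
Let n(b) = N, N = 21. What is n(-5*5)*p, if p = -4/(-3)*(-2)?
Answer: -56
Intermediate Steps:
p = -8/3 (p = -4*(-⅓)*(-2) = (4/3)*(-2) = -8/3 ≈ -2.6667)
n(b) = 21
n(-5*5)*p = 21*(-8/3) = -56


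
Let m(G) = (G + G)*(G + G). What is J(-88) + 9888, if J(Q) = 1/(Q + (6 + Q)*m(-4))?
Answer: 52762367/5336 ≈ 9888.0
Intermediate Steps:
m(G) = 4*G² (m(G) = (2*G)*(2*G) = 4*G²)
J(Q) = 1/(384 + 65*Q) (J(Q) = 1/(Q + (6 + Q)*(4*(-4)²)) = 1/(Q + (6 + Q)*(4*16)) = 1/(Q + (6 + Q)*64) = 1/(Q + (384 + 64*Q)) = 1/(384 + 65*Q))
J(-88) + 9888 = 1/(384 + 65*(-88)) + 9888 = 1/(384 - 5720) + 9888 = 1/(-5336) + 9888 = -1/5336 + 9888 = 52762367/5336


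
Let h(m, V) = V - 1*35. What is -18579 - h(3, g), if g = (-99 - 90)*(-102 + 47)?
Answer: -28939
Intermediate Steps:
g = 10395 (g = -189*(-55) = 10395)
h(m, V) = -35 + V (h(m, V) = V - 35 = -35 + V)
-18579 - h(3, g) = -18579 - (-35 + 10395) = -18579 - 1*10360 = -18579 - 10360 = -28939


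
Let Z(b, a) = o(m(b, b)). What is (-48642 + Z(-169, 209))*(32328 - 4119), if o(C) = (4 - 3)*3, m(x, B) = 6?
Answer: -1372057551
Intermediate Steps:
o(C) = 3 (o(C) = 1*3 = 3)
Z(b, a) = 3
(-48642 + Z(-169, 209))*(32328 - 4119) = (-48642 + 3)*(32328 - 4119) = -48639*28209 = -1372057551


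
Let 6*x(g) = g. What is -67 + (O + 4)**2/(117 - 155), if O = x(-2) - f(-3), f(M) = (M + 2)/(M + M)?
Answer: -10233/152 ≈ -67.322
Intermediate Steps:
f(M) = (2 + M)/(2*M) (f(M) = (2 + M)/((2*M)) = (2 + M)*(1/(2*M)) = (2 + M)/(2*M))
x(g) = g/6
O = -1/2 (O = (1/6)*(-2) - (2 - 3)/(2*(-3)) = -1/3 - (-1)*(-1)/(2*3) = -1/3 - 1*1/6 = -1/3 - 1/6 = -1/2 ≈ -0.50000)
-67 + (O + 4)**2/(117 - 155) = -67 + (-1/2 + 4)**2/(117 - 155) = -67 + (7/2)**2/(-38) = -67 - 1/38*49/4 = -67 - 49/152 = -10233/152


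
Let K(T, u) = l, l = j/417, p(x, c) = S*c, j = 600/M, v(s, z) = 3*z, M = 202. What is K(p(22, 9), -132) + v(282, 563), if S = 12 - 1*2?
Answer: 23711971/14039 ≈ 1689.0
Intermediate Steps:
j = 300/101 (j = 600/202 = 600*(1/202) = 300/101 ≈ 2.9703)
S = 10 (S = 12 - 2 = 10)
p(x, c) = 10*c
l = 100/14039 (l = (300/101)/417 = (300/101)*(1/417) = 100/14039 ≈ 0.0071230)
K(T, u) = 100/14039
K(p(22, 9), -132) + v(282, 563) = 100/14039 + 3*563 = 100/14039 + 1689 = 23711971/14039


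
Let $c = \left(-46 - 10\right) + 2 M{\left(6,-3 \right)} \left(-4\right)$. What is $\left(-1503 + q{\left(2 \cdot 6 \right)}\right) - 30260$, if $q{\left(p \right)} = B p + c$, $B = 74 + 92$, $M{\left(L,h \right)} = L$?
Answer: $-29875$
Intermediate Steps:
$B = 166$
$c = -104$ ($c = \left(-46 - 10\right) + 2 \cdot 6 \left(-4\right) = -56 + 12 \left(-4\right) = -56 - 48 = -104$)
$q{\left(p \right)} = -104 + 166 p$ ($q{\left(p \right)} = 166 p - 104 = -104 + 166 p$)
$\left(-1503 + q{\left(2 \cdot 6 \right)}\right) - 30260 = \left(-1503 - \left(104 - 166 \cdot 2 \cdot 6\right)\right) - 30260 = \left(-1503 + \left(-104 + 166 \cdot 12\right)\right) - 30260 = \left(-1503 + \left(-104 + 1992\right)\right) - 30260 = \left(-1503 + 1888\right) - 30260 = 385 - 30260 = -29875$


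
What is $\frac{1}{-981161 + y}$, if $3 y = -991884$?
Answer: $- \frac{1}{1311789} \approx -7.6232 \cdot 10^{-7}$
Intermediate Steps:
$y = -330628$ ($y = \frac{1}{3} \left(-991884\right) = -330628$)
$\frac{1}{-981161 + y} = \frac{1}{-981161 - 330628} = \frac{1}{-1311789} = - \frac{1}{1311789}$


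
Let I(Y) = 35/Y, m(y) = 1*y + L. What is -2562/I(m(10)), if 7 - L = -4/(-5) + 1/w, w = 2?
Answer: -28731/25 ≈ -1149.2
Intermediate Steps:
L = 57/10 (L = 7 - (-4/(-5) + 1/2) = 7 - (-4*(-⅕) + 1*(½)) = 7 - (⅘ + ½) = 7 - 1*13/10 = 7 - 13/10 = 57/10 ≈ 5.7000)
m(y) = 57/10 + y (m(y) = 1*y + 57/10 = y + 57/10 = 57/10 + y)
-2562/I(m(10)) = -2562/(35/(57/10 + 10)) = -2562/(35/(157/10)) = -2562/(35*(10/157)) = -2562/350/157 = -2562*157/350 = -28731/25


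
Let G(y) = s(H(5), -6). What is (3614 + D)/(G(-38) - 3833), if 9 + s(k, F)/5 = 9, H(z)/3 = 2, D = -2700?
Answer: -914/3833 ≈ -0.23846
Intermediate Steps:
H(z) = 6 (H(z) = 3*2 = 6)
s(k, F) = 0 (s(k, F) = -45 + 5*9 = -45 + 45 = 0)
G(y) = 0
(3614 + D)/(G(-38) - 3833) = (3614 - 2700)/(0 - 3833) = 914/(-3833) = 914*(-1/3833) = -914/3833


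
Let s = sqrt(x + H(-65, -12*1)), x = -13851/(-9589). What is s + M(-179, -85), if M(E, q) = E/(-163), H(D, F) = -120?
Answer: 179/163 + I*sqrt(10901053281)/9589 ≈ 1.0982 + 10.888*I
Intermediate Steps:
M(E, q) = -E/163 (M(E, q) = E*(-1/163) = -E/163)
x = 13851/9589 (x = -13851*(-1/9589) = 13851/9589 ≈ 1.4445)
s = I*sqrt(10901053281)/9589 (s = sqrt(13851/9589 - 120) = sqrt(-1136829/9589) = I*sqrt(10901053281)/9589 ≈ 10.888*I)
s + M(-179, -85) = I*sqrt(10901053281)/9589 - 1/163*(-179) = I*sqrt(10901053281)/9589 + 179/163 = 179/163 + I*sqrt(10901053281)/9589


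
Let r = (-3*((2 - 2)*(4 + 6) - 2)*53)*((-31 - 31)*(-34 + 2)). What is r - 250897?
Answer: 380015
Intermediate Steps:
r = 630912 (r = (-3*(0*10 - 2)*53)*(-62*(-32)) = (-3*(0 - 2)*53)*1984 = (-3*(-2)*53)*1984 = (6*53)*1984 = 318*1984 = 630912)
r - 250897 = 630912 - 250897 = 380015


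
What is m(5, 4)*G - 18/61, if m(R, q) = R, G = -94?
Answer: -28688/61 ≈ -470.29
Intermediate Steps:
m(5, 4)*G - 18/61 = 5*(-94) - 18/61 = -470 - 18*1/61 = -470 - 18/61 = -28688/61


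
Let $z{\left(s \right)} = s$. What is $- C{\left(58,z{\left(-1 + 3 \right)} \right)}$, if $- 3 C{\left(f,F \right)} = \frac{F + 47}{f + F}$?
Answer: $\frac{49}{180} \approx 0.27222$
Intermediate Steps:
$C{\left(f,F \right)} = - \frac{47 + F}{3 \left(F + f\right)}$ ($C{\left(f,F \right)} = - \frac{\left(F + 47\right) \frac{1}{f + F}}{3} = - \frac{\left(47 + F\right) \frac{1}{F + f}}{3} = - \frac{\frac{1}{F + f} \left(47 + F\right)}{3} = - \frac{47 + F}{3 \left(F + f\right)}$)
$- C{\left(58,z{\left(-1 + 3 \right)} \right)} = - \frac{-47 - \left(-1 + 3\right)}{3 \left(\left(-1 + 3\right) + 58\right)} = - \frac{-47 - 2}{3 \left(2 + 58\right)} = - \frac{-47 - 2}{3 \cdot 60} = - \frac{-49}{3 \cdot 60} = \left(-1\right) \left(- \frac{49}{180}\right) = \frac{49}{180}$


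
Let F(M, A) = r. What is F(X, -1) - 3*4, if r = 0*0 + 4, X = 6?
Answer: -8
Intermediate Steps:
r = 4 (r = 0 + 4 = 4)
F(M, A) = 4
F(X, -1) - 3*4 = 4 - 3*4 = 4 - 12 = -8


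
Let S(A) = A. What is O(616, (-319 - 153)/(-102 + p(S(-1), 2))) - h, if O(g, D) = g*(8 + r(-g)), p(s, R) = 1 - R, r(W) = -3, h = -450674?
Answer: 453754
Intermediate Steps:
O(g, D) = 5*g (O(g, D) = g*(8 - 3) = g*5 = 5*g)
O(616, (-319 - 153)/(-102 + p(S(-1), 2))) - h = 5*616 - 1*(-450674) = 3080 + 450674 = 453754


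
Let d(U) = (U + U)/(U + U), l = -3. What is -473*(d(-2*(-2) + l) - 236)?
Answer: 111155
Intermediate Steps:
d(U) = 1 (d(U) = (2*U)/((2*U)) = (2*U)*(1/(2*U)) = 1)
-473*(d(-2*(-2) + l) - 236) = -473*(1 - 236) = -473*(-235) = 111155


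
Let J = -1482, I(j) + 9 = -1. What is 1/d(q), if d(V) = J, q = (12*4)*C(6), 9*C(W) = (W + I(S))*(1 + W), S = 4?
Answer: -1/1482 ≈ -0.00067476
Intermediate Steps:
I(j) = -10 (I(j) = -9 - 1 = -10)
C(W) = (1 + W)*(-10 + W)/9 (C(W) = ((W - 10)*(1 + W))/9 = ((-10 + W)*(1 + W))/9 = ((1 + W)*(-10 + W))/9 = (1 + W)*(-10 + W)/9)
q = -448/3 (q = (12*4)*(-10/9 - 1*6 + (⅑)*6²) = 48*(-10/9 - 6 + (⅑)*36) = 48*(-10/9 - 6 + 4) = 48*(-28/9) = -448/3 ≈ -149.33)
d(V) = -1482
1/d(q) = 1/(-1482) = -1/1482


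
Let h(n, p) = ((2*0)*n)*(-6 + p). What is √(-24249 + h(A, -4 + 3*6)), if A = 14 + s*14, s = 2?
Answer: I*√24249 ≈ 155.72*I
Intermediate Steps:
A = 42 (A = 14 + 2*14 = 14 + 28 = 42)
h(n, p) = 0 (h(n, p) = (0*n)*(-6 + p) = 0*(-6 + p) = 0)
√(-24249 + h(A, -4 + 3*6)) = √(-24249 + 0) = √(-24249) = I*√24249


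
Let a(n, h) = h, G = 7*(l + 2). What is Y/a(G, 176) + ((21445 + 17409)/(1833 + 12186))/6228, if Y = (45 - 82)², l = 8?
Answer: 29883670703/3841654608 ≈ 7.7789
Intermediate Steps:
Y = 1369 (Y = (-37)² = 1369)
G = 70 (G = 7*(8 + 2) = 7*10 = 70)
Y/a(G, 176) + ((21445 + 17409)/(1833 + 12186))/6228 = 1369/176 + ((21445 + 17409)/(1833 + 12186))/6228 = 1369*(1/176) + (38854/14019)*(1/6228) = 1369/176 + (38854*(1/14019))*(1/6228) = 1369/176 + (38854/14019)*(1/6228) = 1369/176 + 19427/43655166 = 29883670703/3841654608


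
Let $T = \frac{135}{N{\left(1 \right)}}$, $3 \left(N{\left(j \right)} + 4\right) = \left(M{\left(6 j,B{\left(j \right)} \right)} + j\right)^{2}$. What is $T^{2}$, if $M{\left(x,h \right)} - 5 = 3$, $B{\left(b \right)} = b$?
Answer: $\frac{18225}{529} \approx 34.452$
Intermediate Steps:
$M{\left(x,h \right)} = 8$ ($M{\left(x,h \right)} = 5 + 3 = 8$)
$N{\left(j \right)} = -4 + \frac{\left(8 + j\right)^{2}}{3}$
$T = \frac{135}{23}$ ($T = \frac{135}{-4 + \frac{\left(8 + 1\right)^{2}}{3}} = \frac{135}{-4 + \frac{9^{2}}{3}} = \frac{135}{-4 + \frac{1}{3} \cdot 81} = \frac{135}{-4 + 27} = \frac{135}{23} \approx 5.8696$)
$T^{2} = \left(\frac{135}{23}\right)^{2} = \frac{18225}{529}$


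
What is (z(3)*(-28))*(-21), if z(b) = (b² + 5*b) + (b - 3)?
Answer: 14112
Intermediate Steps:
z(b) = -3 + b² + 6*b (z(b) = (b² + 5*b) + (-3 + b) = -3 + b² + 6*b)
(z(3)*(-28))*(-21) = ((-3 + 3² + 6*3)*(-28))*(-21) = ((-3 + 9 + 18)*(-28))*(-21) = (24*(-28))*(-21) = -672*(-21) = 14112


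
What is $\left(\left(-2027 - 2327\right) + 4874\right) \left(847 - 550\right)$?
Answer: $154440$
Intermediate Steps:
$\left(\left(-2027 - 2327\right) + 4874\right) \left(847 - 550\right) = \left(-4354 + 4874\right) 297 = 520 \cdot 297 = 154440$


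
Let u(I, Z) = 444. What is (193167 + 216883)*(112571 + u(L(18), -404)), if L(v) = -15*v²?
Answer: 46341800750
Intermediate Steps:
(193167 + 216883)*(112571 + u(L(18), -404)) = (193167 + 216883)*(112571 + 444) = 410050*113015 = 46341800750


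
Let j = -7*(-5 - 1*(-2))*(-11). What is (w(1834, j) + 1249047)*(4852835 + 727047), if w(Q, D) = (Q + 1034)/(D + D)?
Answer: 6969500233706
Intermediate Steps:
j = -231 (j = -7*(-5 + 2)*(-11) = -7*(-3)*(-11) = 21*(-11) = -231)
w(Q, D) = (1034 + Q)/(2*D) (w(Q, D) = (1034 + Q)/((2*D)) = (1034 + Q)*(1/(2*D)) = (1034 + Q)/(2*D))
(w(1834, j) + 1249047)*(4852835 + 727047) = ((½)*(1034 + 1834)/(-231) + 1249047)*(4852835 + 727047) = ((½)*(-1/231)*2868 + 1249047)*5579882 = (-478/77 + 1249047)*5579882 = (96176141/77)*5579882 = 6969500233706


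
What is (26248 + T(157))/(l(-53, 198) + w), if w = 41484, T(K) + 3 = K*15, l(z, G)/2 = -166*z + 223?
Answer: 14300/29763 ≈ 0.48046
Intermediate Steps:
l(z, G) = 446 - 332*z (l(z, G) = 2*(-166*z + 223) = 2*(223 - 166*z) = 446 - 332*z)
T(K) = -3 + 15*K (T(K) = -3 + K*15 = -3 + 15*K)
(26248 + T(157))/(l(-53, 198) + w) = (26248 + (-3 + 15*157))/((446 - 332*(-53)) + 41484) = (26248 + (-3 + 2355))/((446 + 17596) + 41484) = (26248 + 2352)/(18042 + 41484) = 28600/59526 = 28600*(1/59526) = 14300/29763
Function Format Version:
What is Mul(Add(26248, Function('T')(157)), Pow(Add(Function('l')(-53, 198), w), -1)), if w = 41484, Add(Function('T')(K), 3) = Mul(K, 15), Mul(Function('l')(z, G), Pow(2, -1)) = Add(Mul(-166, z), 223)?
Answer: Rational(14300, 29763) ≈ 0.48046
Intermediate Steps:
Function('l')(z, G) = Add(446, Mul(-332, z)) (Function('l')(z, G) = Mul(2, Add(Mul(-166, z), 223)) = Mul(2, Add(223, Mul(-166, z))) = Add(446, Mul(-332, z)))
Function('T')(K) = Add(-3, Mul(15, K)) (Function('T')(K) = Add(-3, Mul(K, 15)) = Add(-3, Mul(15, K)))
Mul(Add(26248, Function('T')(157)), Pow(Add(Function('l')(-53, 198), w), -1)) = Mul(Add(26248, Add(-3, Mul(15, 157))), Pow(Add(Add(446, Mul(-332, -53)), 41484), -1)) = Mul(Add(26248, Add(-3, 2355)), Pow(Add(Add(446, 17596), 41484), -1)) = Mul(Add(26248, 2352), Pow(Add(18042, 41484), -1)) = Mul(28600, Pow(59526, -1)) = Mul(28600, Rational(1, 59526)) = Rational(14300, 29763)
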